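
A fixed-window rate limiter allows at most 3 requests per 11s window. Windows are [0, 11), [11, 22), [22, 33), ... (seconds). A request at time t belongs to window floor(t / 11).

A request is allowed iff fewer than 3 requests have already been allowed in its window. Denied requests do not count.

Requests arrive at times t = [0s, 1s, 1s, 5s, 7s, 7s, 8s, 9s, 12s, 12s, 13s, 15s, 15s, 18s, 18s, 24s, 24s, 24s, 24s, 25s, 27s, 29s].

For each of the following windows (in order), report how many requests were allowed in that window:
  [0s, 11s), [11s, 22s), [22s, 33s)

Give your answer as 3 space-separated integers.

Processing requests:
  req#1 t=0s (window 0): ALLOW
  req#2 t=1s (window 0): ALLOW
  req#3 t=1s (window 0): ALLOW
  req#4 t=5s (window 0): DENY
  req#5 t=7s (window 0): DENY
  req#6 t=7s (window 0): DENY
  req#7 t=8s (window 0): DENY
  req#8 t=9s (window 0): DENY
  req#9 t=12s (window 1): ALLOW
  req#10 t=12s (window 1): ALLOW
  req#11 t=13s (window 1): ALLOW
  req#12 t=15s (window 1): DENY
  req#13 t=15s (window 1): DENY
  req#14 t=18s (window 1): DENY
  req#15 t=18s (window 1): DENY
  req#16 t=24s (window 2): ALLOW
  req#17 t=24s (window 2): ALLOW
  req#18 t=24s (window 2): ALLOW
  req#19 t=24s (window 2): DENY
  req#20 t=25s (window 2): DENY
  req#21 t=27s (window 2): DENY
  req#22 t=29s (window 2): DENY

Allowed counts by window: 3 3 3

Answer: 3 3 3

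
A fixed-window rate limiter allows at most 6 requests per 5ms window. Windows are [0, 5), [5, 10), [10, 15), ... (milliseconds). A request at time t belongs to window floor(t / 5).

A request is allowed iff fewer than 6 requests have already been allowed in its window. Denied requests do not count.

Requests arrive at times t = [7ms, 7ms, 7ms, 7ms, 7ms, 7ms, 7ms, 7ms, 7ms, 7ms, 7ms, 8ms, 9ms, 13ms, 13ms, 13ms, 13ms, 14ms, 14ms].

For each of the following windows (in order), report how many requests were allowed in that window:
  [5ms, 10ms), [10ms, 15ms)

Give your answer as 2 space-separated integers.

Answer: 6 6

Derivation:
Processing requests:
  req#1 t=7ms (window 1): ALLOW
  req#2 t=7ms (window 1): ALLOW
  req#3 t=7ms (window 1): ALLOW
  req#4 t=7ms (window 1): ALLOW
  req#5 t=7ms (window 1): ALLOW
  req#6 t=7ms (window 1): ALLOW
  req#7 t=7ms (window 1): DENY
  req#8 t=7ms (window 1): DENY
  req#9 t=7ms (window 1): DENY
  req#10 t=7ms (window 1): DENY
  req#11 t=7ms (window 1): DENY
  req#12 t=8ms (window 1): DENY
  req#13 t=9ms (window 1): DENY
  req#14 t=13ms (window 2): ALLOW
  req#15 t=13ms (window 2): ALLOW
  req#16 t=13ms (window 2): ALLOW
  req#17 t=13ms (window 2): ALLOW
  req#18 t=14ms (window 2): ALLOW
  req#19 t=14ms (window 2): ALLOW

Allowed counts by window: 6 6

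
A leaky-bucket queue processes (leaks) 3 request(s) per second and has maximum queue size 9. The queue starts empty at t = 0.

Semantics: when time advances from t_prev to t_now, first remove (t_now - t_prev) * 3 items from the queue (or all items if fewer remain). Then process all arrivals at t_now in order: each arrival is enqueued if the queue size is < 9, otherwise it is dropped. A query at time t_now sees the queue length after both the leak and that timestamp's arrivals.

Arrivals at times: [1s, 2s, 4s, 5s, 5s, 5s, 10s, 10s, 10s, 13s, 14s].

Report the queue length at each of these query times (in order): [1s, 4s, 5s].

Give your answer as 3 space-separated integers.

Answer: 1 1 3

Derivation:
Queue lengths at query times:
  query t=1s: backlog = 1
  query t=4s: backlog = 1
  query t=5s: backlog = 3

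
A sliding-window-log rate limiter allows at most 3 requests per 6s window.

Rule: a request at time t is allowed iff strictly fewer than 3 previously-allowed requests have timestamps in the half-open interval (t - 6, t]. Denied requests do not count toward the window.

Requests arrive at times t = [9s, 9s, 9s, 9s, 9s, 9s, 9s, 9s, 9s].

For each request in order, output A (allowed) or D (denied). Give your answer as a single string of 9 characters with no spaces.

Answer: AAADDDDDD

Derivation:
Tracking allowed requests in the window:
  req#1 t=9s: ALLOW
  req#2 t=9s: ALLOW
  req#3 t=9s: ALLOW
  req#4 t=9s: DENY
  req#5 t=9s: DENY
  req#6 t=9s: DENY
  req#7 t=9s: DENY
  req#8 t=9s: DENY
  req#9 t=9s: DENY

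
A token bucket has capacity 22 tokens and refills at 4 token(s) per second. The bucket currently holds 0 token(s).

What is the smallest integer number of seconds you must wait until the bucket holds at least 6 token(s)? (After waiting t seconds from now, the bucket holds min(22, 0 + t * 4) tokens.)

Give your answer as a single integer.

Need 0 + t * 4 >= 6, so t >= 6/4.
Smallest integer t = ceil(6/4) = 2.

Answer: 2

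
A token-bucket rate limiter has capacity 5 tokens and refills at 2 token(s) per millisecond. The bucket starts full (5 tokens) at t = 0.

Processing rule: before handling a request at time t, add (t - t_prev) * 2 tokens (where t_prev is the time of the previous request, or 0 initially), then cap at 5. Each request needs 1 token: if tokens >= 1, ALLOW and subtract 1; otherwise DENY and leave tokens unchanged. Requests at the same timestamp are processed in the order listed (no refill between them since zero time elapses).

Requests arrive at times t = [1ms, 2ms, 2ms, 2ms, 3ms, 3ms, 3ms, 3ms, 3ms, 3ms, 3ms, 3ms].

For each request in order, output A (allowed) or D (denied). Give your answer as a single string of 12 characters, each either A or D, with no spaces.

Simulating step by step:
  req#1 t=1ms: ALLOW
  req#2 t=2ms: ALLOW
  req#3 t=2ms: ALLOW
  req#4 t=2ms: ALLOW
  req#5 t=3ms: ALLOW
  req#6 t=3ms: ALLOW
  req#7 t=3ms: ALLOW
  req#8 t=3ms: ALLOW
  req#9 t=3ms: DENY
  req#10 t=3ms: DENY
  req#11 t=3ms: DENY
  req#12 t=3ms: DENY

Answer: AAAAAAAADDDD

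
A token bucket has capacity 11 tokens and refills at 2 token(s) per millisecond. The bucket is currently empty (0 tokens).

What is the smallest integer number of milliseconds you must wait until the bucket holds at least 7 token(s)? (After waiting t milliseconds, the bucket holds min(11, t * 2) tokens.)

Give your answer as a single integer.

Need t * 2 >= 7, so t >= 7/2.
Smallest integer t = ceil(7/2) = 4.

Answer: 4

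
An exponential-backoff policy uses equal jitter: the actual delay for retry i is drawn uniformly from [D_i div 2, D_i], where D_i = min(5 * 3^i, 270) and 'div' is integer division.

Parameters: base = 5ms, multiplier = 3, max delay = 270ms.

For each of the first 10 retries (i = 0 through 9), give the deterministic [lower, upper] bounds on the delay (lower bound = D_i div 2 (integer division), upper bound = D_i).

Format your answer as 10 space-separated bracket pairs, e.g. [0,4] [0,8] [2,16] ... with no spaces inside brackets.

Answer: [2,5] [7,15] [22,45] [67,135] [135,270] [135,270] [135,270] [135,270] [135,270] [135,270]

Derivation:
Computing bounds per retry:
  i=0: D_i=min(5*3^0,270)=5, bounds=[2,5]
  i=1: D_i=min(5*3^1,270)=15, bounds=[7,15]
  i=2: D_i=min(5*3^2,270)=45, bounds=[22,45]
  i=3: D_i=min(5*3^3,270)=135, bounds=[67,135]
  i=4: D_i=min(5*3^4,270)=270, bounds=[135,270]
  i=5: D_i=min(5*3^5,270)=270, bounds=[135,270]
  i=6: D_i=min(5*3^6,270)=270, bounds=[135,270]
  i=7: D_i=min(5*3^7,270)=270, bounds=[135,270]
  i=8: D_i=min(5*3^8,270)=270, bounds=[135,270]
  i=9: D_i=min(5*3^9,270)=270, bounds=[135,270]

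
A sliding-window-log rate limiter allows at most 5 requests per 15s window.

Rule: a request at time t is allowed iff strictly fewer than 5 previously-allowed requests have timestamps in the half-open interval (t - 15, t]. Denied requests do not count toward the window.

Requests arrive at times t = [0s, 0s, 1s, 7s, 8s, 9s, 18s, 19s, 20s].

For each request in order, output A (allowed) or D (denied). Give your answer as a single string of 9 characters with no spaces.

Tracking allowed requests in the window:
  req#1 t=0s: ALLOW
  req#2 t=0s: ALLOW
  req#3 t=1s: ALLOW
  req#4 t=7s: ALLOW
  req#5 t=8s: ALLOW
  req#6 t=9s: DENY
  req#7 t=18s: ALLOW
  req#8 t=19s: ALLOW
  req#9 t=20s: ALLOW

Answer: AAAAADAAA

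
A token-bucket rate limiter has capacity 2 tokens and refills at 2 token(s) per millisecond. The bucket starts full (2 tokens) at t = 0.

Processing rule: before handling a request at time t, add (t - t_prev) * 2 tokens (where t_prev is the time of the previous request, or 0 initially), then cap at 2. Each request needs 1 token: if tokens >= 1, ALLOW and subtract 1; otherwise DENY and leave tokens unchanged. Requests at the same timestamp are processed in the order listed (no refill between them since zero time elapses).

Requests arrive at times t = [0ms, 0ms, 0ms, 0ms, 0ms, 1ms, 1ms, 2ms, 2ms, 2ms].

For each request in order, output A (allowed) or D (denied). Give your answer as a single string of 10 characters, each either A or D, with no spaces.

Answer: AADDDAAAAD

Derivation:
Simulating step by step:
  req#1 t=0ms: ALLOW
  req#2 t=0ms: ALLOW
  req#3 t=0ms: DENY
  req#4 t=0ms: DENY
  req#5 t=0ms: DENY
  req#6 t=1ms: ALLOW
  req#7 t=1ms: ALLOW
  req#8 t=2ms: ALLOW
  req#9 t=2ms: ALLOW
  req#10 t=2ms: DENY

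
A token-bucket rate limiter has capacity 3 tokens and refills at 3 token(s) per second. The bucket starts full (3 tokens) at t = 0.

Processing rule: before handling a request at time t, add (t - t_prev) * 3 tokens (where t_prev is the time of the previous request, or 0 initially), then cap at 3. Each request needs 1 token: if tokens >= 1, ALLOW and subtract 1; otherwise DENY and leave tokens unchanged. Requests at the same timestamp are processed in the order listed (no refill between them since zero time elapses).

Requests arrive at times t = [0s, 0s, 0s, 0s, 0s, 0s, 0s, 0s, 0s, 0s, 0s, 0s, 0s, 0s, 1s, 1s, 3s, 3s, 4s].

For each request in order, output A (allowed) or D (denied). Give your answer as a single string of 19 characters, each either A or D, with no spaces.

Simulating step by step:
  req#1 t=0s: ALLOW
  req#2 t=0s: ALLOW
  req#3 t=0s: ALLOW
  req#4 t=0s: DENY
  req#5 t=0s: DENY
  req#6 t=0s: DENY
  req#7 t=0s: DENY
  req#8 t=0s: DENY
  req#9 t=0s: DENY
  req#10 t=0s: DENY
  req#11 t=0s: DENY
  req#12 t=0s: DENY
  req#13 t=0s: DENY
  req#14 t=0s: DENY
  req#15 t=1s: ALLOW
  req#16 t=1s: ALLOW
  req#17 t=3s: ALLOW
  req#18 t=3s: ALLOW
  req#19 t=4s: ALLOW

Answer: AAADDDDDDDDDDDAAAAA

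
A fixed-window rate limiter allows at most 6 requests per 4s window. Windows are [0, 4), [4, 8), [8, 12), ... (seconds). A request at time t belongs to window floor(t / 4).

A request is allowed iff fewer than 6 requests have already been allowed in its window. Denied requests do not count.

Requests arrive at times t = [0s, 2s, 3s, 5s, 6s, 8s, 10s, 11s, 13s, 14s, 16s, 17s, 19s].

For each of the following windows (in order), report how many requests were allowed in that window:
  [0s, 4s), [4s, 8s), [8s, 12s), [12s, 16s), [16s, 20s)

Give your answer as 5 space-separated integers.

Processing requests:
  req#1 t=0s (window 0): ALLOW
  req#2 t=2s (window 0): ALLOW
  req#3 t=3s (window 0): ALLOW
  req#4 t=5s (window 1): ALLOW
  req#5 t=6s (window 1): ALLOW
  req#6 t=8s (window 2): ALLOW
  req#7 t=10s (window 2): ALLOW
  req#8 t=11s (window 2): ALLOW
  req#9 t=13s (window 3): ALLOW
  req#10 t=14s (window 3): ALLOW
  req#11 t=16s (window 4): ALLOW
  req#12 t=17s (window 4): ALLOW
  req#13 t=19s (window 4): ALLOW

Allowed counts by window: 3 2 3 2 3

Answer: 3 2 3 2 3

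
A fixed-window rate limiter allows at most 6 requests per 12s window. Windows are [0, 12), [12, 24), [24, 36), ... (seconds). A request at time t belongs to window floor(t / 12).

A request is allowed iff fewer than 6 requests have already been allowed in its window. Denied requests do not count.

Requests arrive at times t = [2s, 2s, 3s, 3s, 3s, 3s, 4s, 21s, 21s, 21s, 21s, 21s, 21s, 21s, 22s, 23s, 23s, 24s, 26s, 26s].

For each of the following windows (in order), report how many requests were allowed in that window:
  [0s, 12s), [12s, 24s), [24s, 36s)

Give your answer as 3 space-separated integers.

Answer: 6 6 3

Derivation:
Processing requests:
  req#1 t=2s (window 0): ALLOW
  req#2 t=2s (window 0): ALLOW
  req#3 t=3s (window 0): ALLOW
  req#4 t=3s (window 0): ALLOW
  req#5 t=3s (window 0): ALLOW
  req#6 t=3s (window 0): ALLOW
  req#7 t=4s (window 0): DENY
  req#8 t=21s (window 1): ALLOW
  req#9 t=21s (window 1): ALLOW
  req#10 t=21s (window 1): ALLOW
  req#11 t=21s (window 1): ALLOW
  req#12 t=21s (window 1): ALLOW
  req#13 t=21s (window 1): ALLOW
  req#14 t=21s (window 1): DENY
  req#15 t=22s (window 1): DENY
  req#16 t=23s (window 1): DENY
  req#17 t=23s (window 1): DENY
  req#18 t=24s (window 2): ALLOW
  req#19 t=26s (window 2): ALLOW
  req#20 t=26s (window 2): ALLOW

Allowed counts by window: 6 6 3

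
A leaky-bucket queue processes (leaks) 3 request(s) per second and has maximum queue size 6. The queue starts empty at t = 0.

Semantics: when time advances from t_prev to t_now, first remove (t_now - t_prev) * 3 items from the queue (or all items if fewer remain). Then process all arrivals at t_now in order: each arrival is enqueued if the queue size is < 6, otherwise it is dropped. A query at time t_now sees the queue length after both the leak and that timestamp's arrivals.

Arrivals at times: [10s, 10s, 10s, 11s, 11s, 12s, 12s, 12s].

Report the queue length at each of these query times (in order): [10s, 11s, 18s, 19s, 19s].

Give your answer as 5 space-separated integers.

Answer: 3 2 0 0 0

Derivation:
Queue lengths at query times:
  query t=10s: backlog = 3
  query t=11s: backlog = 2
  query t=18s: backlog = 0
  query t=19s: backlog = 0
  query t=19s: backlog = 0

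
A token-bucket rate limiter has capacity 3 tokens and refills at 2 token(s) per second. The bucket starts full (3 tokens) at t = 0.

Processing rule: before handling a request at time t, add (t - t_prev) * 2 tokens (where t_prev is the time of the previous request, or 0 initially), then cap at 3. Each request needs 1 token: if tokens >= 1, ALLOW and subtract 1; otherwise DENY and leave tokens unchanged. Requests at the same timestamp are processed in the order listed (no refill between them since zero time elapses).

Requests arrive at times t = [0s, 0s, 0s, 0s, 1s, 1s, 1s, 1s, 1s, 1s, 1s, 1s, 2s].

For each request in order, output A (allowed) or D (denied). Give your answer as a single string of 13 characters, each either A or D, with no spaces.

Simulating step by step:
  req#1 t=0s: ALLOW
  req#2 t=0s: ALLOW
  req#3 t=0s: ALLOW
  req#4 t=0s: DENY
  req#5 t=1s: ALLOW
  req#6 t=1s: ALLOW
  req#7 t=1s: DENY
  req#8 t=1s: DENY
  req#9 t=1s: DENY
  req#10 t=1s: DENY
  req#11 t=1s: DENY
  req#12 t=1s: DENY
  req#13 t=2s: ALLOW

Answer: AAADAADDDDDDA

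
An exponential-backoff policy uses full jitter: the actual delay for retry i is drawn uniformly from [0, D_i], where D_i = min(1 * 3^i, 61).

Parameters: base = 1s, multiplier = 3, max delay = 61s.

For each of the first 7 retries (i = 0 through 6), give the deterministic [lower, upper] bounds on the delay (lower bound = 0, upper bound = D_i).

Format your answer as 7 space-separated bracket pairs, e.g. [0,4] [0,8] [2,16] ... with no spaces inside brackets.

Answer: [0,1] [0,3] [0,9] [0,27] [0,61] [0,61] [0,61]

Derivation:
Computing bounds per retry:
  i=0: D_i=min(1*3^0,61)=1, bounds=[0,1]
  i=1: D_i=min(1*3^1,61)=3, bounds=[0,3]
  i=2: D_i=min(1*3^2,61)=9, bounds=[0,9]
  i=3: D_i=min(1*3^3,61)=27, bounds=[0,27]
  i=4: D_i=min(1*3^4,61)=61, bounds=[0,61]
  i=5: D_i=min(1*3^5,61)=61, bounds=[0,61]
  i=6: D_i=min(1*3^6,61)=61, bounds=[0,61]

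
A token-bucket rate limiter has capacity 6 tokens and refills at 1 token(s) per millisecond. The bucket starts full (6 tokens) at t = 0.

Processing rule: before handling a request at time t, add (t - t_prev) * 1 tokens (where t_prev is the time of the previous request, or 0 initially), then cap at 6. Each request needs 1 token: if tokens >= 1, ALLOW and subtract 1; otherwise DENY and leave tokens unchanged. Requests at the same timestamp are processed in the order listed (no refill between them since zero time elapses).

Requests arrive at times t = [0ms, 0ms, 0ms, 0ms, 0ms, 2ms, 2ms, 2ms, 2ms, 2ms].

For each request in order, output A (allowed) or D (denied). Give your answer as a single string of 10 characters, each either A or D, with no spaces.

Simulating step by step:
  req#1 t=0ms: ALLOW
  req#2 t=0ms: ALLOW
  req#3 t=0ms: ALLOW
  req#4 t=0ms: ALLOW
  req#5 t=0ms: ALLOW
  req#6 t=2ms: ALLOW
  req#7 t=2ms: ALLOW
  req#8 t=2ms: ALLOW
  req#9 t=2ms: DENY
  req#10 t=2ms: DENY

Answer: AAAAAAAADD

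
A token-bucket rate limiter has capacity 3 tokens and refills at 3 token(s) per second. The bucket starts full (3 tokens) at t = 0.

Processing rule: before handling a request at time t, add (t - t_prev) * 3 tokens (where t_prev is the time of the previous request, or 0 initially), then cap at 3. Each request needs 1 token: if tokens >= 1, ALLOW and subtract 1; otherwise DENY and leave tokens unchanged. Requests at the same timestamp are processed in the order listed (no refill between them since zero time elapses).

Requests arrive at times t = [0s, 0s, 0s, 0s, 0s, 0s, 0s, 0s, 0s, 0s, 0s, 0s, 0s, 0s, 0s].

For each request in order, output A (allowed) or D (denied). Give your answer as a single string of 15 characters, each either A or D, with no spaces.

Simulating step by step:
  req#1 t=0s: ALLOW
  req#2 t=0s: ALLOW
  req#3 t=0s: ALLOW
  req#4 t=0s: DENY
  req#5 t=0s: DENY
  req#6 t=0s: DENY
  req#7 t=0s: DENY
  req#8 t=0s: DENY
  req#9 t=0s: DENY
  req#10 t=0s: DENY
  req#11 t=0s: DENY
  req#12 t=0s: DENY
  req#13 t=0s: DENY
  req#14 t=0s: DENY
  req#15 t=0s: DENY

Answer: AAADDDDDDDDDDDD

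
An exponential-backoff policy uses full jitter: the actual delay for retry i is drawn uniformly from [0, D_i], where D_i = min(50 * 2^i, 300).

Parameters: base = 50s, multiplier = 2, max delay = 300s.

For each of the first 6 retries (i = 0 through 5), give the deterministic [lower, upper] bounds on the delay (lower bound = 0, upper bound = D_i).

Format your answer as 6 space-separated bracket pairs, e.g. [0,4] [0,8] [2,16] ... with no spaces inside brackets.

Computing bounds per retry:
  i=0: D_i=min(50*2^0,300)=50, bounds=[0,50]
  i=1: D_i=min(50*2^1,300)=100, bounds=[0,100]
  i=2: D_i=min(50*2^2,300)=200, bounds=[0,200]
  i=3: D_i=min(50*2^3,300)=300, bounds=[0,300]
  i=4: D_i=min(50*2^4,300)=300, bounds=[0,300]
  i=5: D_i=min(50*2^5,300)=300, bounds=[0,300]

Answer: [0,50] [0,100] [0,200] [0,300] [0,300] [0,300]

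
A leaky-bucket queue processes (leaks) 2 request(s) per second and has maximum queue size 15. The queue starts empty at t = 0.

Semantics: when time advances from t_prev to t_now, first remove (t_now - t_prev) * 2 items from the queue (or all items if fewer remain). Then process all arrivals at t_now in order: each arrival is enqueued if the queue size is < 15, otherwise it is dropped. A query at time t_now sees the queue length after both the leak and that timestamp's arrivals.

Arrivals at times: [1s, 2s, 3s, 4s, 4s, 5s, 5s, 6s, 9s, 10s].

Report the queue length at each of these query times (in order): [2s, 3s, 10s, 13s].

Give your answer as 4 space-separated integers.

Answer: 1 1 1 0

Derivation:
Queue lengths at query times:
  query t=2s: backlog = 1
  query t=3s: backlog = 1
  query t=10s: backlog = 1
  query t=13s: backlog = 0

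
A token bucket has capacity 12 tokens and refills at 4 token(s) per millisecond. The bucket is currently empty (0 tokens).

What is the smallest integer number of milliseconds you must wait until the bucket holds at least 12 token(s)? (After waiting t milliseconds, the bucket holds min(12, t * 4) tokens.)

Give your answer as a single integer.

Need t * 4 >= 12, so t >= 12/4.
Smallest integer t = ceil(12/4) = 3.

Answer: 3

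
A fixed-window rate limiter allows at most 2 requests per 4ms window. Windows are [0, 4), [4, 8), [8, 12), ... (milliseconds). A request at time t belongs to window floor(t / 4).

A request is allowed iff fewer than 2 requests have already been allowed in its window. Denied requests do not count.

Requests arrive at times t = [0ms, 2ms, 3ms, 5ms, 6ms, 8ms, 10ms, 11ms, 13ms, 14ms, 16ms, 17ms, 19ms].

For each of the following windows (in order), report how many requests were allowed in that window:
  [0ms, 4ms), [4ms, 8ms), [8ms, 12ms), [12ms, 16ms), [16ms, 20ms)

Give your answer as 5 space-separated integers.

Answer: 2 2 2 2 2

Derivation:
Processing requests:
  req#1 t=0ms (window 0): ALLOW
  req#2 t=2ms (window 0): ALLOW
  req#3 t=3ms (window 0): DENY
  req#4 t=5ms (window 1): ALLOW
  req#5 t=6ms (window 1): ALLOW
  req#6 t=8ms (window 2): ALLOW
  req#7 t=10ms (window 2): ALLOW
  req#8 t=11ms (window 2): DENY
  req#9 t=13ms (window 3): ALLOW
  req#10 t=14ms (window 3): ALLOW
  req#11 t=16ms (window 4): ALLOW
  req#12 t=17ms (window 4): ALLOW
  req#13 t=19ms (window 4): DENY

Allowed counts by window: 2 2 2 2 2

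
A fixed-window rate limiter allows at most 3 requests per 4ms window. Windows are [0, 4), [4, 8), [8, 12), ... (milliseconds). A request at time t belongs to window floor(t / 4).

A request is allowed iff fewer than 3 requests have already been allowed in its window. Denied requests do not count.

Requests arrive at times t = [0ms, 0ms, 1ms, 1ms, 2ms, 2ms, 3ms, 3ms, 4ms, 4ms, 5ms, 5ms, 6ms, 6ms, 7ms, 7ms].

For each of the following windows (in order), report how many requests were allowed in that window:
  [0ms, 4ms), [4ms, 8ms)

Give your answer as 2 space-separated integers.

Processing requests:
  req#1 t=0ms (window 0): ALLOW
  req#2 t=0ms (window 0): ALLOW
  req#3 t=1ms (window 0): ALLOW
  req#4 t=1ms (window 0): DENY
  req#5 t=2ms (window 0): DENY
  req#6 t=2ms (window 0): DENY
  req#7 t=3ms (window 0): DENY
  req#8 t=3ms (window 0): DENY
  req#9 t=4ms (window 1): ALLOW
  req#10 t=4ms (window 1): ALLOW
  req#11 t=5ms (window 1): ALLOW
  req#12 t=5ms (window 1): DENY
  req#13 t=6ms (window 1): DENY
  req#14 t=6ms (window 1): DENY
  req#15 t=7ms (window 1): DENY
  req#16 t=7ms (window 1): DENY

Allowed counts by window: 3 3

Answer: 3 3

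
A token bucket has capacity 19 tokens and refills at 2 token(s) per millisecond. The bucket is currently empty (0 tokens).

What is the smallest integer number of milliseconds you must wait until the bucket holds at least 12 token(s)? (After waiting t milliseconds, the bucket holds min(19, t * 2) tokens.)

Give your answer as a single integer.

Answer: 6

Derivation:
Need t * 2 >= 12, so t >= 12/2.
Smallest integer t = ceil(12/2) = 6.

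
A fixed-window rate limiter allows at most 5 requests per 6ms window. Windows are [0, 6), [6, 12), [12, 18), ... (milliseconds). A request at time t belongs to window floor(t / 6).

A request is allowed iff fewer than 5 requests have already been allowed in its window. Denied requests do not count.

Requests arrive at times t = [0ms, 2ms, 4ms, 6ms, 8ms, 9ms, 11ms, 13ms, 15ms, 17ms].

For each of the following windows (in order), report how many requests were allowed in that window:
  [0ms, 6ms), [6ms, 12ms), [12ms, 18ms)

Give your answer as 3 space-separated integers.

Answer: 3 4 3

Derivation:
Processing requests:
  req#1 t=0ms (window 0): ALLOW
  req#2 t=2ms (window 0): ALLOW
  req#3 t=4ms (window 0): ALLOW
  req#4 t=6ms (window 1): ALLOW
  req#5 t=8ms (window 1): ALLOW
  req#6 t=9ms (window 1): ALLOW
  req#7 t=11ms (window 1): ALLOW
  req#8 t=13ms (window 2): ALLOW
  req#9 t=15ms (window 2): ALLOW
  req#10 t=17ms (window 2): ALLOW

Allowed counts by window: 3 4 3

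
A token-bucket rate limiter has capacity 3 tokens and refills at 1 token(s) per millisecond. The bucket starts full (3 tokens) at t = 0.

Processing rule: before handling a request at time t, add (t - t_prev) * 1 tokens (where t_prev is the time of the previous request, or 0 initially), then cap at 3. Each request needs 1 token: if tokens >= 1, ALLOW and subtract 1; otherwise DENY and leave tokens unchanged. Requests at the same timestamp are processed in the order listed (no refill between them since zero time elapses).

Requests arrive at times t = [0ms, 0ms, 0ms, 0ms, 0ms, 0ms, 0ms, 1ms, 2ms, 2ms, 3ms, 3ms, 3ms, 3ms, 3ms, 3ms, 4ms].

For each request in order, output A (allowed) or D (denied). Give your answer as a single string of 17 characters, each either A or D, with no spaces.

Simulating step by step:
  req#1 t=0ms: ALLOW
  req#2 t=0ms: ALLOW
  req#3 t=0ms: ALLOW
  req#4 t=0ms: DENY
  req#5 t=0ms: DENY
  req#6 t=0ms: DENY
  req#7 t=0ms: DENY
  req#8 t=1ms: ALLOW
  req#9 t=2ms: ALLOW
  req#10 t=2ms: DENY
  req#11 t=3ms: ALLOW
  req#12 t=3ms: DENY
  req#13 t=3ms: DENY
  req#14 t=3ms: DENY
  req#15 t=3ms: DENY
  req#16 t=3ms: DENY
  req#17 t=4ms: ALLOW

Answer: AAADDDDAADADDDDDA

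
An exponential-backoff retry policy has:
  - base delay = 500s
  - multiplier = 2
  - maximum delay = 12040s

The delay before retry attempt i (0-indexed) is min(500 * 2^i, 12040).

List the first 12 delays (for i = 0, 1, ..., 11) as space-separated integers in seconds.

Computing each delay:
  i=0: min(500*2^0, 12040) = 500
  i=1: min(500*2^1, 12040) = 1000
  i=2: min(500*2^2, 12040) = 2000
  i=3: min(500*2^3, 12040) = 4000
  i=4: min(500*2^4, 12040) = 8000
  i=5: min(500*2^5, 12040) = 12040
  i=6: min(500*2^6, 12040) = 12040
  i=7: min(500*2^7, 12040) = 12040
  i=8: min(500*2^8, 12040) = 12040
  i=9: min(500*2^9, 12040) = 12040
  i=10: min(500*2^10, 12040) = 12040
  i=11: min(500*2^11, 12040) = 12040

Answer: 500 1000 2000 4000 8000 12040 12040 12040 12040 12040 12040 12040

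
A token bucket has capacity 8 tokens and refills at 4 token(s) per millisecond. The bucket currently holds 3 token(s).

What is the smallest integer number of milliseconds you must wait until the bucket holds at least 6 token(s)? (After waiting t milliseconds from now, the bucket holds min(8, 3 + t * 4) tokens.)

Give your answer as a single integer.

Need 3 + t * 4 >= 6, so t >= 3/4.
Smallest integer t = ceil(3/4) = 1.

Answer: 1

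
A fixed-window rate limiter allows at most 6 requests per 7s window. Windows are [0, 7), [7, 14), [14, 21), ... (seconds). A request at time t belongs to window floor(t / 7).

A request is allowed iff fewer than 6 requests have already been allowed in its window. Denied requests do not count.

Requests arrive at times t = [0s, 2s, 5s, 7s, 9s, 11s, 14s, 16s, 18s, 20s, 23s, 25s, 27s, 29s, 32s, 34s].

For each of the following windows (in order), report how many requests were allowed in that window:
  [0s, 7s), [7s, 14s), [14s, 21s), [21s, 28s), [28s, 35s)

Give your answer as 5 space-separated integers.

Answer: 3 3 4 3 3

Derivation:
Processing requests:
  req#1 t=0s (window 0): ALLOW
  req#2 t=2s (window 0): ALLOW
  req#3 t=5s (window 0): ALLOW
  req#4 t=7s (window 1): ALLOW
  req#5 t=9s (window 1): ALLOW
  req#6 t=11s (window 1): ALLOW
  req#7 t=14s (window 2): ALLOW
  req#8 t=16s (window 2): ALLOW
  req#9 t=18s (window 2): ALLOW
  req#10 t=20s (window 2): ALLOW
  req#11 t=23s (window 3): ALLOW
  req#12 t=25s (window 3): ALLOW
  req#13 t=27s (window 3): ALLOW
  req#14 t=29s (window 4): ALLOW
  req#15 t=32s (window 4): ALLOW
  req#16 t=34s (window 4): ALLOW

Allowed counts by window: 3 3 4 3 3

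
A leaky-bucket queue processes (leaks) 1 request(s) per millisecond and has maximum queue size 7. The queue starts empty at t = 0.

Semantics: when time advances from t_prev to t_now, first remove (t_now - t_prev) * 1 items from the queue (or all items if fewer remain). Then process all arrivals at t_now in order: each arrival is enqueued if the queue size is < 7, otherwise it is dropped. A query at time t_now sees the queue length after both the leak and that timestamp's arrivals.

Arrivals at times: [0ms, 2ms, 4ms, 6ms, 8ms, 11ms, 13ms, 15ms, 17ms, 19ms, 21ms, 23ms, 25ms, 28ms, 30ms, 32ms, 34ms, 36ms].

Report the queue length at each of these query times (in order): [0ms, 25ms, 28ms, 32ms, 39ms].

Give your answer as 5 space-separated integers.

Queue lengths at query times:
  query t=0ms: backlog = 1
  query t=25ms: backlog = 1
  query t=28ms: backlog = 1
  query t=32ms: backlog = 1
  query t=39ms: backlog = 0

Answer: 1 1 1 1 0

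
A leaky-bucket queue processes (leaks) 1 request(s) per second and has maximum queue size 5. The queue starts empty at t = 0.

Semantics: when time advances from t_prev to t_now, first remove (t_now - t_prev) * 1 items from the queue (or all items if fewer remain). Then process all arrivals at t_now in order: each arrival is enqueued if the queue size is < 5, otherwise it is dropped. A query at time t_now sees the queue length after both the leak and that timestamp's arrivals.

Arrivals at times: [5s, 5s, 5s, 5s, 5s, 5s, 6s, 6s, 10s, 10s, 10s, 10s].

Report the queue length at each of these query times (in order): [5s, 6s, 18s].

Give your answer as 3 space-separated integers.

Queue lengths at query times:
  query t=5s: backlog = 5
  query t=6s: backlog = 5
  query t=18s: backlog = 0

Answer: 5 5 0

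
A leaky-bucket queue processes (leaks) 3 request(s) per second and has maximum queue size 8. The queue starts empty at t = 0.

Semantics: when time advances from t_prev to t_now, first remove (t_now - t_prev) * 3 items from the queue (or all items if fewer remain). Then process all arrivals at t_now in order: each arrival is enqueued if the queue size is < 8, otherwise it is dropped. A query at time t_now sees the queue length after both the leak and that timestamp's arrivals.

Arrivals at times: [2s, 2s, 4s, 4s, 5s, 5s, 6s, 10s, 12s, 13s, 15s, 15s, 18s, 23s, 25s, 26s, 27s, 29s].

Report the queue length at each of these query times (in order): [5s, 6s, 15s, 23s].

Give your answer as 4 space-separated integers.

Queue lengths at query times:
  query t=5s: backlog = 2
  query t=6s: backlog = 1
  query t=15s: backlog = 2
  query t=23s: backlog = 1

Answer: 2 1 2 1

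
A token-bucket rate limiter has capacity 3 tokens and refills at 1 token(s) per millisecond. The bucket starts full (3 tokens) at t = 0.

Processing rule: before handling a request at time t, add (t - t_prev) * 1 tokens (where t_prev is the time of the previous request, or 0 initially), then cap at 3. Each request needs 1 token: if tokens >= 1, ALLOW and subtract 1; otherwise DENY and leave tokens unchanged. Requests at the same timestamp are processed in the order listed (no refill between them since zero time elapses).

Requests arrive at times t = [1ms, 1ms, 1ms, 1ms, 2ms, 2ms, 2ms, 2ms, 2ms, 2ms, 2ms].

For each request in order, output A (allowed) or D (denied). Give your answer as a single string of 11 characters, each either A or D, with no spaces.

Simulating step by step:
  req#1 t=1ms: ALLOW
  req#2 t=1ms: ALLOW
  req#3 t=1ms: ALLOW
  req#4 t=1ms: DENY
  req#5 t=2ms: ALLOW
  req#6 t=2ms: DENY
  req#7 t=2ms: DENY
  req#8 t=2ms: DENY
  req#9 t=2ms: DENY
  req#10 t=2ms: DENY
  req#11 t=2ms: DENY

Answer: AAADADDDDDD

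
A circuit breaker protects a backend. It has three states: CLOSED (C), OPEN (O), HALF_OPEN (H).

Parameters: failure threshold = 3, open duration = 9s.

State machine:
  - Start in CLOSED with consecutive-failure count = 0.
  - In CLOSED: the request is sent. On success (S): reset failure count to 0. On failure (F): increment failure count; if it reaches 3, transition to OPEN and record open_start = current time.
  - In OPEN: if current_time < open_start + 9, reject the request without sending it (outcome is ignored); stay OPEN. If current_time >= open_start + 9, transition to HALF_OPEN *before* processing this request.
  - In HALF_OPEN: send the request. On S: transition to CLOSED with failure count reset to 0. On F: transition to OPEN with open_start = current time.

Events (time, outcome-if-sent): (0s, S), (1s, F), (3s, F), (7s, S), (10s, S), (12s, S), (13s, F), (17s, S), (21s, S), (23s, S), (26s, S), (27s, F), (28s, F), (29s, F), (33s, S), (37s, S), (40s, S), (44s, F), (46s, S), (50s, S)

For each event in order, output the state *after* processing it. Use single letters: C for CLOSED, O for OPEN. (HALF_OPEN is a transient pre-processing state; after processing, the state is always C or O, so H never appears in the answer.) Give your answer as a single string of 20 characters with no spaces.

State after each event:
  event#1 t=0s outcome=S: state=CLOSED
  event#2 t=1s outcome=F: state=CLOSED
  event#3 t=3s outcome=F: state=CLOSED
  event#4 t=7s outcome=S: state=CLOSED
  event#5 t=10s outcome=S: state=CLOSED
  event#6 t=12s outcome=S: state=CLOSED
  event#7 t=13s outcome=F: state=CLOSED
  event#8 t=17s outcome=S: state=CLOSED
  event#9 t=21s outcome=S: state=CLOSED
  event#10 t=23s outcome=S: state=CLOSED
  event#11 t=26s outcome=S: state=CLOSED
  event#12 t=27s outcome=F: state=CLOSED
  event#13 t=28s outcome=F: state=CLOSED
  event#14 t=29s outcome=F: state=OPEN
  event#15 t=33s outcome=S: state=OPEN
  event#16 t=37s outcome=S: state=OPEN
  event#17 t=40s outcome=S: state=CLOSED
  event#18 t=44s outcome=F: state=CLOSED
  event#19 t=46s outcome=S: state=CLOSED
  event#20 t=50s outcome=S: state=CLOSED

Answer: CCCCCCCCCCCCCOOOCCCC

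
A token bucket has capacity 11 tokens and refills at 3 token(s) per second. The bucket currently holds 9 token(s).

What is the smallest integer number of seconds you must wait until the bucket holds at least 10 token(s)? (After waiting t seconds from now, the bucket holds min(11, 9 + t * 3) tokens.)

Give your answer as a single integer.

Answer: 1

Derivation:
Need 9 + t * 3 >= 10, so t >= 1/3.
Smallest integer t = ceil(1/3) = 1.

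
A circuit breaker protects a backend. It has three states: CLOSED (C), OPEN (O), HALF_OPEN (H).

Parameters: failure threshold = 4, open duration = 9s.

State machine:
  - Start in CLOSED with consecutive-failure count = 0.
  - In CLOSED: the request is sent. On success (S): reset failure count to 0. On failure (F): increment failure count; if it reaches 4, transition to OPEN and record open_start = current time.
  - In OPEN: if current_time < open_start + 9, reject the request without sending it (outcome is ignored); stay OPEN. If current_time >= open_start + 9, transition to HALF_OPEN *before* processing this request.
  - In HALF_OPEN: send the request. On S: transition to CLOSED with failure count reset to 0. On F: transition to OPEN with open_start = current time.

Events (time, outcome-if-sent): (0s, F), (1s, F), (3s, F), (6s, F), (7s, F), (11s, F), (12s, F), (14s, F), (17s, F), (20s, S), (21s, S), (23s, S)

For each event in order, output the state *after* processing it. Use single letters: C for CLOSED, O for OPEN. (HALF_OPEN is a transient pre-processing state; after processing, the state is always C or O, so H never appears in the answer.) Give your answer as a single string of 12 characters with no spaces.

State after each event:
  event#1 t=0s outcome=F: state=CLOSED
  event#2 t=1s outcome=F: state=CLOSED
  event#3 t=3s outcome=F: state=CLOSED
  event#4 t=6s outcome=F: state=OPEN
  event#5 t=7s outcome=F: state=OPEN
  event#6 t=11s outcome=F: state=OPEN
  event#7 t=12s outcome=F: state=OPEN
  event#8 t=14s outcome=F: state=OPEN
  event#9 t=17s outcome=F: state=OPEN
  event#10 t=20s outcome=S: state=OPEN
  event#11 t=21s outcome=S: state=OPEN
  event#12 t=23s outcome=S: state=OPEN

Answer: CCCOOOOOOOOO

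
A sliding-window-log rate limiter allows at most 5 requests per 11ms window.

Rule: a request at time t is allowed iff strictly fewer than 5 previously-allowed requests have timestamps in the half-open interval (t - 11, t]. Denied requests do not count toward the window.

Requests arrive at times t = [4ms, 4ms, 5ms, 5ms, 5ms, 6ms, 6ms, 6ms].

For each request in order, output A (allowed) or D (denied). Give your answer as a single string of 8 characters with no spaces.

Answer: AAAAADDD

Derivation:
Tracking allowed requests in the window:
  req#1 t=4ms: ALLOW
  req#2 t=4ms: ALLOW
  req#3 t=5ms: ALLOW
  req#4 t=5ms: ALLOW
  req#5 t=5ms: ALLOW
  req#6 t=6ms: DENY
  req#7 t=6ms: DENY
  req#8 t=6ms: DENY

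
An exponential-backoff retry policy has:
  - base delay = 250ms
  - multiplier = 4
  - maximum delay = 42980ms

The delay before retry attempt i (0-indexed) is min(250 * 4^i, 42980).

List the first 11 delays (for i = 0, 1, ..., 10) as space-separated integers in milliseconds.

Answer: 250 1000 4000 16000 42980 42980 42980 42980 42980 42980 42980

Derivation:
Computing each delay:
  i=0: min(250*4^0, 42980) = 250
  i=1: min(250*4^1, 42980) = 1000
  i=2: min(250*4^2, 42980) = 4000
  i=3: min(250*4^3, 42980) = 16000
  i=4: min(250*4^4, 42980) = 42980
  i=5: min(250*4^5, 42980) = 42980
  i=6: min(250*4^6, 42980) = 42980
  i=7: min(250*4^7, 42980) = 42980
  i=8: min(250*4^8, 42980) = 42980
  i=9: min(250*4^9, 42980) = 42980
  i=10: min(250*4^10, 42980) = 42980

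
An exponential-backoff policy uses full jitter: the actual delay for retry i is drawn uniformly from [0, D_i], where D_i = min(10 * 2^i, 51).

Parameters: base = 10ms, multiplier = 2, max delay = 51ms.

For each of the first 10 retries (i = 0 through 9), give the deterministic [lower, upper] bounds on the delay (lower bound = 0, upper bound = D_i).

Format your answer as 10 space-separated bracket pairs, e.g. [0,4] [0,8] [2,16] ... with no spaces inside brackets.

Answer: [0,10] [0,20] [0,40] [0,51] [0,51] [0,51] [0,51] [0,51] [0,51] [0,51]

Derivation:
Computing bounds per retry:
  i=0: D_i=min(10*2^0,51)=10, bounds=[0,10]
  i=1: D_i=min(10*2^1,51)=20, bounds=[0,20]
  i=2: D_i=min(10*2^2,51)=40, bounds=[0,40]
  i=3: D_i=min(10*2^3,51)=51, bounds=[0,51]
  i=4: D_i=min(10*2^4,51)=51, bounds=[0,51]
  i=5: D_i=min(10*2^5,51)=51, bounds=[0,51]
  i=6: D_i=min(10*2^6,51)=51, bounds=[0,51]
  i=7: D_i=min(10*2^7,51)=51, bounds=[0,51]
  i=8: D_i=min(10*2^8,51)=51, bounds=[0,51]
  i=9: D_i=min(10*2^9,51)=51, bounds=[0,51]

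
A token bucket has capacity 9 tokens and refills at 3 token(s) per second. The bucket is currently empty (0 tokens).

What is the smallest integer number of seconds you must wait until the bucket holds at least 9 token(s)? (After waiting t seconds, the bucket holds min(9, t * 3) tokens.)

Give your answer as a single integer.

Answer: 3

Derivation:
Need t * 3 >= 9, so t >= 9/3.
Smallest integer t = ceil(9/3) = 3.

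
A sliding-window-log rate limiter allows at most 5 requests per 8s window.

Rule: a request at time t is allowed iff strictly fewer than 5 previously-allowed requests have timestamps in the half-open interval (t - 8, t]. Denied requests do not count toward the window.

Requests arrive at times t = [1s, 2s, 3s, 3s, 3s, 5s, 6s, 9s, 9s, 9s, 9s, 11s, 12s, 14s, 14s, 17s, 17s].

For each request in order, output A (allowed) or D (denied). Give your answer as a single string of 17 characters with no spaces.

Answer: AAAAADDADDDAAAAAD

Derivation:
Tracking allowed requests in the window:
  req#1 t=1s: ALLOW
  req#2 t=2s: ALLOW
  req#3 t=3s: ALLOW
  req#4 t=3s: ALLOW
  req#5 t=3s: ALLOW
  req#6 t=5s: DENY
  req#7 t=6s: DENY
  req#8 t=9s: ALLOW
  req#9 t=9s: DENY
  req#10 t=9s: DENY
  req#11 t=9s: DENY
  req#12 t=11s: ALLOW
  req#13 t=12s: ALLOW
  req#14 t=14s: ALLOW
  req#15 t=14s: ALLOW
  req#16 t=17s: ALLOW
  req#17 t=17s: DENY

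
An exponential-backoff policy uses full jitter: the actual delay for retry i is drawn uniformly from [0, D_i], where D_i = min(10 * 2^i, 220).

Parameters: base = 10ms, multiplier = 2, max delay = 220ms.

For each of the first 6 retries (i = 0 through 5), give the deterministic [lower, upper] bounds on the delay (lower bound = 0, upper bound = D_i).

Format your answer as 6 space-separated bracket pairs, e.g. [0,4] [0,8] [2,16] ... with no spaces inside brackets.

Answer: [0,10] [0,20] [0,40] [0,80] [0,160] [0,220]

Derivation:
Computing bounds per retry:
  i=0: D_i=min(10*2^0,220)=10, bounds=[0,10]
  i=1: D_i=min(10*2^1,220)=20, bounds=[0,20]
  i=2: D_i=min(10*2^2,220)=40, bounds=[0,40]
  i=3: D_i=min(10*2^3,220)=80, bounds=[0,80]
  i=4: D_i=min(10*2^4,220)=160, bounds=[0,160]
  i=5: D_i=min(10*2^5,220)=220, bounds=[0,220]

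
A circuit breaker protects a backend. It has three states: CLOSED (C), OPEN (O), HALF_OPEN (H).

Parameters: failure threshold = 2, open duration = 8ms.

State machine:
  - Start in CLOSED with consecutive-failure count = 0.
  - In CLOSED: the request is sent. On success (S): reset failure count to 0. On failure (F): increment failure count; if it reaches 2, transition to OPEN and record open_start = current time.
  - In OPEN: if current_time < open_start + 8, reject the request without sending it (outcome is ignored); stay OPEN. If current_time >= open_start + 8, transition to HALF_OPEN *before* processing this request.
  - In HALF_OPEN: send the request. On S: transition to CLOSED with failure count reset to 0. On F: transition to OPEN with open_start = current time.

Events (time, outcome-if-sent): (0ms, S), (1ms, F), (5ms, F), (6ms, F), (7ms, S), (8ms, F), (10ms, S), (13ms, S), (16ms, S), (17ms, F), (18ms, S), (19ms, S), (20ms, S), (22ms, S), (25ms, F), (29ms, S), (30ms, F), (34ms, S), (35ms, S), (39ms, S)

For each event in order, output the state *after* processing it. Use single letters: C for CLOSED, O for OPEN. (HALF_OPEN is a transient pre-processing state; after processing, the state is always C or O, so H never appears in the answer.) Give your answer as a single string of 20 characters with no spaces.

State after each event:
  event#1 t=0ms outcome=S: state=CLOSED
  event#2 t=1ms outcome=F: state=CLOSED
  event#3 t=5ms outcome=F: state=OPEN
  event#4 t=6ms outcome=F: state=OPEN
  event#5 t=7ms outcome=S: state=OPEN
  event#6 t=8ms outcome=F: state=OPEN
  event#7 t=10ms outcome=S: state=OPEN
  event#8 t=13ms outcome=S: state=CLOSED
  event#9 t=16ms outcome=S: state=CLOSED
  event#10 t=17ms outcome=F: state=CLOSED
  event#11 t=18ms outcome=S: state=CLOSED
  event#12 t=19ms outcome=S: state=CLOSED
  event#13 t=20ms outcome=S: state=CLOSED
  event#14 t=22ms outcome=S: state=CLOSED
  event#15 t=25ms outcome=F: state=CLOSED
  event#16 t=29ms outcome=S: state=CLOSED
  event#17 t=30ms outcome=F: state=CLOSED
  event#18 t=34ms outcome=S: state=CLOSED
  event#19 t=35ms outcome=S: state=CLOSED
  event#20 t=39ms outcome=S: state=CLOSED

Answer: CCOOOOOCCCCCCCCCCCCC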